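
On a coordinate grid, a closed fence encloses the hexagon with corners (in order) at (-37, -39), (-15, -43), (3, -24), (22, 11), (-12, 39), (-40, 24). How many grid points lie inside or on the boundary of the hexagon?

3389

The shoelace formula gives twice the area as |[(-37)·(-43) − (-15)·(-39)] + [(-15)·(-24) − 3·(-43)] + [3·11 − 22·(-24)] + [22·39 − (-12)·11] + [(-12)·24 − (-40)·39] + [(-40)·(-39) − (-37)·24]| = 6766, so the area is 3383.
Along each edge there are gcd(|Δx|,|Δy|)+1 lattice points, so counting each shared vertex once the boundary has gcd(22,4) + gcd(18,19) + gcd(19,35) + gcd(34,28) + gcd(28,15) + gcd(3,63) = 2+1+1+2+1+3 = 10.
Pick's theorem gives I = A − B/2 + 1 = 3383 − 10/2 + 1 = 3379, so the closed region contains I + B = 3379 + 10 = 3389 lattice points.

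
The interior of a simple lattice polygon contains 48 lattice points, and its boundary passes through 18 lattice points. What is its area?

56

By Pick's theorem, A = I + B/2 − 1 = 48 + 18/2 − 1 = 56.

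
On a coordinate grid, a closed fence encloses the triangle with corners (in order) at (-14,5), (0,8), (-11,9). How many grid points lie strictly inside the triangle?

The shoelace formula gives twice the area as |[(-14)·8 − 0·5] + [0·9 − (-11)·8] + [(-11)·5 − (-14)·9]| = 47, so the area is 23.5.
Summing gcd(|Δx|,|Δy|) over the edges gives the boundary count: gcd(14,3) + gcd(11,1) + gcd(3,4) = 1+1+1 = 3.
By Pick's theorem A = I + B/2 − 1, so I = 23.5 − 3/2 + 1 = 23.

23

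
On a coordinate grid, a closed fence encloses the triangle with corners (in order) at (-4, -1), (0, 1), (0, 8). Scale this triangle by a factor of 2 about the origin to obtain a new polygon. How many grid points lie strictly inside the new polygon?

Using the shoelace formula, 2A = |((-4)·1 − 0·(-1)) + (0·8 − 0·1) + (0·(-1) − (-4)·8)| = 28, so the area is 14.
Along each edge there are gcd(|Δx|,|Δy|)+1 lattice points, so counting each shared vertex once the boundary has gcd(4,2) + gcd(0,7) + gcd(4,9) = 2+7+1 = 10.
Scaling by 2 multiplies the area by 2² = 4 (so the new area is 56) and multiplies the boundary lattice-point count by 2, giving 20.
By Pick's theorem, the interior count of the dilated polygon is 56 − 20/2 + 1 = 47.

47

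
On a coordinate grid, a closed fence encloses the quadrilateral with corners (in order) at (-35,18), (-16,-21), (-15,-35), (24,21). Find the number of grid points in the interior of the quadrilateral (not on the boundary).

The shoelace formula gives twice the area as |[(-35)·(-21) − (-16)·18] + [(-16)·(-35) − (-15)·(-21)] + [(-15)·21 − 24·(-35)] + [24·18 − (-35)·21]| = 2960, so the area is 1480.
Summing gcd(|Δx|,|Δy|) over the edges gives the boundary count: gcd(19,39) + gcd(1,14) + gcd(39,56) + gcd(59,3) = 1+1+1+1 = 4.
By Pick's theorem A = I + B/2 − 1, so I = 1480 − 4/2 + 1 = 1479.

1479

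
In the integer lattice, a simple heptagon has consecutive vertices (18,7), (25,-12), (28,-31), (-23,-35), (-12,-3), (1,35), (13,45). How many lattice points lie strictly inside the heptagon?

2207

Using the shoelace formula, 2A = |[18·(-12) − 25·7] + [25·(-31) − 28·(-12)] + [28·(-35) − (-23)·(-31)] + [(-23)·(-3) − (-12)·(-35)] + [(-12)·35 − 1·(-3)] + [1·45 − 13·35] + [13·7 − 18·45]| = 4420, so the area is 2210.
The number of boundary lattice points is Σ gcd(|Δx|,|Δy|) = gcd(7,19) + gcd(3,19) + gcd(51,4) + gcd(11,32) + gcd(13,38) + gcd(12,10) + gcd(5,38) = 1+1+1+1+1+2+1 = 8.
By Pick's theorem A = I + B/2 − 1, so I = 2210 − 8/2 + 1 = 2207.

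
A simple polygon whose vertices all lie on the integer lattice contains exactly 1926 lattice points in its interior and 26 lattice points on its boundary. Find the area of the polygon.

1938

Pick's theorem states A = I + B/2 − 1, so A = 1926 + 26/2 − 1 = 1938.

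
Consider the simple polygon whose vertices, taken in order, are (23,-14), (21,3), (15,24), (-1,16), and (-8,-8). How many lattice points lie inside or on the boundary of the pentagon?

The shoelace formula gives twice the area as |(23·3 − 21·(-14)) + (21·24 − 15·3) + (15·16 − (-1)·24) + ((-1)·(-8) − (-8)·16) + ((-8)·(-14) − 23·(-8))| = 1518, so the area is 759.
Along each edge there are gcd(|Δx|,|Δy|)+1 lattice points, so counting each shared vertex once the boundary has gcd(2,17) + gcd(6,21) + gcd(16,8) + gcd(7,24) + gcd(31,6) = 1+3+8+1+1 = 14.
Pick's theorem gives I = A − B/2 + 1 = 759 − 14/2 + 1 = 753, so the closed region contains I + B = 753 + 14 = 767 lattice points.

767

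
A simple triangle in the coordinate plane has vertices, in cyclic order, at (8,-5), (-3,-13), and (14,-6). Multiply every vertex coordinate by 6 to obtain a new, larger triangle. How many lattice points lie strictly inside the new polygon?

1054

The shoelace formula gives twice the area as |[8·(-13) − (-3)·(-5)] + [(-3)·(-6) − 14·(-13)] + [14·(-5) − 8·(-6)]| = 59, so the area is 59/2.
The number of boundary lattice points is Σ gcd(|Δx|,|Δy|) = gcd(11,8) + gcd(17,7) + gcd(6,1) = 1+1+1 = 3.
Scaling by 6 multiplies the area by 6² = 36 (so the new area is 1062) and multiplies the boundary lattice-point count by 6, giving 18.
By Pick's theorem, the interior count of the dilated polygon is 1062 − 18/2 + 1 = 1054.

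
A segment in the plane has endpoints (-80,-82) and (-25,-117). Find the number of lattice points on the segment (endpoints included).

The number of lattice points on a segment between lattice points is gcd(|Δx|,|Δy|) + 1 = gcd(55,35) + 1 = 5 + 1 = 6.

6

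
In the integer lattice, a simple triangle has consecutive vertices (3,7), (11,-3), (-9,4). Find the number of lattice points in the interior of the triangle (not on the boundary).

The shoelace formula gives twice the area as |(3·(-3) − 11·7) + (11·4 − (-9)·(-3)) + ((-9)·7 − 3·4)| = 144, so the area is 72.
The number of boundary lattice points is Σ gcd(|Δx|,|Δy|) = gcd(8,10) + gcd(20,7) + gcd(12,3) = 2+1+3 = 6.
Pick's theorem gives I = A − B/2 + 1 = 72 − 6/2 + 1 = 70.

70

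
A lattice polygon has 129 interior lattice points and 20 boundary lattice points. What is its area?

138

By Pick's theorem, A = I + B/2 − 1 = 129 + 20/2 − 1 = 138.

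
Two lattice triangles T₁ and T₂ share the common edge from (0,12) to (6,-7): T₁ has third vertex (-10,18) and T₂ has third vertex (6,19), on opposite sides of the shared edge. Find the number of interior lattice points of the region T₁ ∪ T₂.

The union is the simple quadrilateral with vertices (0,12), (-10,18), (6,-7), (6,19) in order.
The shoelace formula gives twice the area as |[0·18 − (-10)·12] + [(-10)·(-7) − 6·18] + [6·19 − 6·(-7)] + [6·12 − 0·19]| = 310, so the area is 155.
The number of boundary lattice points is Σ gcd(|Δx|,|Δy|) = gcd(10,6) + gcd(16,25) + gcd(0,26) + gcd(6,7) = 2+1+26+1 = 30.
By Pick's theorem I = A − B/2 + 1 = 155 − 30/2 + 1 = 141.

141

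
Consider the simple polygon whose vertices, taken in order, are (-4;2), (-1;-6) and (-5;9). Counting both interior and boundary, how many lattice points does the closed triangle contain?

9

Using the shoelace formula, 2A = |((-4)·(-6) − (-1)·2) + ((-1)·9 − (-5)·(-6)) + ((-5)·2 − (-4)·9)| = 13, so the area is 13/2.
Along each edge there are gcd(|Δx|,|Δy|)+1 lattice points, so counting each shared vertex once the boundary has gcd(3,8) + gcd(4,15) + gcd(1,7) = 1+1+1 = 3.
Pick's theorem gives I = A − B/2 + 1 = 13/2 − 3/2 + 1 = 6, so the closed region contains I + B = 6 + 3 = 9 lattice points.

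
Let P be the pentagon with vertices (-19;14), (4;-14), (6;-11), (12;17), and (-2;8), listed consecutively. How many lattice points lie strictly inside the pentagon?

Using the shoelace formula, 2A = |[(-19)·(-14) − 4·14] + [4·(-11) − 6·(-14)] + [6·17 − 12·(-11)] + [12·8 − (-2)·17] + [(-2)·14 − (-19)·8]| = 738, so the area is 369.
The number of boundary lattice points is Σ gcd(|Δx|,|Δy|) = gcd(23,28) + gcd(2,3) + gcd(6,28) + gcd(14,9) + gcd(17,6) = 1+1+2+1+1 = 6.
By Pick's theorem A = I + B/2 − 1, so I = 369 − 6/2 + 1 = 367.

367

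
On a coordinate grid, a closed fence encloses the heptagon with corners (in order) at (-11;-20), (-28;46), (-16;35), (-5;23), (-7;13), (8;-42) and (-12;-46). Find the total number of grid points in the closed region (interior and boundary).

1186

Using the shoelace formula, 2A = |[(-11)·46 − (-28)·(-20)] + [(-28)·35 − (-16)·46] + [(-16)·23 − (-5)·35] + [(-5)·13 − (-7)·23] + [(-7)·(-42) − 8·13] + [8·(-46) − (-12)·(-42)] + [(-12)·(-20) − (-11)·(-46)]| = 2355, so the area is 2355/2.
The number of boundary lattice points is Σ gcd(|Δx|,|Δy|) = gcd(17,66) + gcd(12,11) + gcd(11,12) + gcd(2,10) + gcd(15,55) + gcd(20,4) + gcd(1,26) = 1+1+1+2+5+4+1 = 15.
Pick's theorem gives I = A − B/2 + 1 = 2355/2 − 15/2 + 1 = 1171, so the closed region contains I + B = 1171 + 15 = 1186 lattice points.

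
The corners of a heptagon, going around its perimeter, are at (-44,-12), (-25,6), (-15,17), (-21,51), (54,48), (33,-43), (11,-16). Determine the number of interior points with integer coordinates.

4926

By the shoelace formula, twice the signed area is |((-44)·6 − (-25)·(-12)) + ((-25)·17 − (-15)·6) + ((-15)·51 − (-21)·17) + ((-21)·48 − 54·51) + (54·(-43) − 33·48) + (33·(-16) − 11·(-43)) + (11·(-12) − (-44)·(-16))| = 9866, so the area is 4933.
Summing gcd(|Δx|,|Δy|) over the edges gives the boundary count: gcd(19,18) + gcd(10,11) + gcd(6,34) + gcd(75,3) + gcd(21,91) + gcd(22,27) + gcd(55,4) = 1+1+2+3+7+1+1 = 16.
By Pick's theorem A = I + B/2 − 1, so I = 4933 − 16/2 + 1 = 4926.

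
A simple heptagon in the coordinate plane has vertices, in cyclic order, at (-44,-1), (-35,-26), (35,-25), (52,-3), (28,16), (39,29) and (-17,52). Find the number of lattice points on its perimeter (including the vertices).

7

The number of boundary lattice points is Σ gcd(|Δx|,|Δy|) = gcd(9,25) + gcd(70,1) + gcd(17,22) + gcd(24,19) + gcd(11,13) + gcd(56,23) + gcd(27,53) = 1+1+1+1+1+1+1 = 7.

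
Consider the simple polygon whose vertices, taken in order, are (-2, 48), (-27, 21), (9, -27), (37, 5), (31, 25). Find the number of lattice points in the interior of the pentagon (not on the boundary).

Using the shoelace formula, 2A = |((-2)·21 − (-27)·48) + ((-27)·(-27) − 9·21) + (9·5 − 37·(-27)) + (37·25 − 31·5) + (31·48 − (-2)·25)| = 5146, so the area is 2573.
The number of boundary lattice points is Σ gcd(|Δx|,|Δy|) = gcd(25,27) + gcd(36,48) + gcd(28,32) + gcd(6,20) + gcd(33,23) = 1+12+4+2+1 = 20.
Pick's theorem gives I = A − B/2 + 1 = 2573 − 20/2 + 1 = 2564.

2564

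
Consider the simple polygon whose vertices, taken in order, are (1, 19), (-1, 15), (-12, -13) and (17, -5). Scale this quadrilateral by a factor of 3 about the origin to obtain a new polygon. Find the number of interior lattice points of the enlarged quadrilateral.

By the shoelace formula, twice the signed area is |(1·15 − (-1)·19) + ((-1)·(-13) − (-12)·15) + ((-12)·(-5) − 17·(-13)) + (17·19 − 1·(-5))| = 836, so the area is 418.
Along each edge there are gcd(|Δx|,|Δy|)+1 lattice points, so counting each shared vertex once the boundary has gcd(2,4) + gcd(11,28) + gcd(29,8) + gcd(16,24) = 2+1+1+8 = 12.
Scaling by 3 multiplies the area by 3² = 9 (so the new area is 3762) and multiplies the boundary lattice-point count by 3, giving 36.
By Pick's theorem, the interior count of the dilated polygon is 3762 − 36/2 + 1 = 3745.

3745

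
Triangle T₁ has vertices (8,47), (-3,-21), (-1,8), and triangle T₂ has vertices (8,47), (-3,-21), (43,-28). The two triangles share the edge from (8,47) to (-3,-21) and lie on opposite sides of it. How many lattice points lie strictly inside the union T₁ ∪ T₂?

1690

The union is the simple quadrilateral with vertices (8,47), (-1,8), (-3,-21), (43,-28) in order.
By the shoelace formula, twice the signed area is |[8·8 − (-1)·47] + [(-1)·(-21) − (-3)·8] + [(-3)·(-28) − 43·(-21)] + [43·47 − 8·(-28)]| = 3388, so the area is 1694.
Summing gcd(|Δx|,|Δy|) over the edges gives the boundary count: gcd(9,39) + gcd(2,29) + gcd(46,7) + gcd(35,75) = 3+1+1+5 = 10.
By Pick's theorem I = A − B/2 + 1 = 1694 − 10/2 + 1 = 1690.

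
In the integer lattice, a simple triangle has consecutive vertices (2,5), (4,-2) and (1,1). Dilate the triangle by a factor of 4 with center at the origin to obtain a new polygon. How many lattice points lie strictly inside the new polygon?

Using the shoelace formula, 2A = |[2·(-2) − 4·5] + [4·1 − 1·(-2)] + [1·5 − 2·1]| = 15, so the area is 15/2.
Along each edge there are gcd(|Δx|,|Δy|)+1 lattice points, so counting each shared vertex once the boundary has gcd(2,7) + gcd(3,3) + gcd(1,4) = 1+3+1 = 5.
Scaling by 4 multiplies the area by 4² = 16 (so the new area is 120) and multiplies the boundary lattice-point count by 4, giving 20.
By Pick's theorem, the interior count of the dilated polygon is 120 − 20/2 + 1 = 111.

111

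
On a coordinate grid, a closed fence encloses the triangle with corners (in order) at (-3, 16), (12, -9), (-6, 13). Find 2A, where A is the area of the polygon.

120

Using the shoelace formula, 2A = |((-3)·(-9) − 12·16) + (12·13 − (-6)·(-9)) + ((-6)·16 − (-3)·13)| = 120, so the area is 60.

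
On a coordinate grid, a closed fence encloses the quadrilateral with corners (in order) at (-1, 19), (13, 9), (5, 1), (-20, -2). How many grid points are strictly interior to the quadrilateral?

325

By the shoelace formula, twice the signed area is |((-1)·9 − 13·19) + (13·1 − 5·9) + (5·(-2) − (-20)·1) + ((-20)·19 − (-1)·(-2))| = 660, so the area is 330.
The number of boundary lattice points is Σ gcd(|Δx|,|Δy|) = gcd(14,10) + gcd(8,8) + gcd(25,3) + gcd(19,21) = 2+8+1+1 = 12.
By Pick's theorem A = I + B/2 − 1, so I = 330 − 12/2 + 1 = 325.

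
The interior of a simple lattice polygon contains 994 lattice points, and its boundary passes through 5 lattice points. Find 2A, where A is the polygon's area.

1991

Pick's theorem states A = I + B/2 − 1, so A = 994 + 5/2 − 1 = 1991/2.
Hence 2A = 1991.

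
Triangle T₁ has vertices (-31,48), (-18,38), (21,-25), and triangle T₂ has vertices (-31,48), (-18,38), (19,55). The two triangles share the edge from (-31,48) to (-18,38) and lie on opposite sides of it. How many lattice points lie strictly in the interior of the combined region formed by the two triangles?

508

The union is the simple quadrilateral with vertices (-31,48), (21,-25), (-18,38), (19,55) in order.
By the shoelace formula, twice the signed area is |((-31)·(-25) − 21·48) + (21·38 − (-18)·(-25)) + ((-18)·55 − 19·38) + (19·48 − (-31)·55)| = 1020, so the area is 510.
Along each edge there are gcd(|Δx|,|Δy|)+1 lattice points, so counting each shared vertex once the boundary has gcd(52,73) + gcd(39,63) + gcd(37,17) + gcd(50,7) = 1+3+1+1 = 6.
By Pick's theorem I = A − B/2 + 1 = 510 − 6/2 + 1 = 508.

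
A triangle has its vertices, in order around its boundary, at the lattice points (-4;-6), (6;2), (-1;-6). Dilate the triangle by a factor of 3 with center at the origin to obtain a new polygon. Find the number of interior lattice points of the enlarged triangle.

The shoelace formula gives twice the area as |[(-4)·2 − 6·(-6)] + [6·(-6) − (-1)·2] + [(-1)·(-6) − (-4)·(-6)]| = 24, so the area is 12.
Along each edge there are gcd(|Δx|,|Δy|)+1 lattice points, so counting each shared vertex once the boundary has gcd(10,8) + gcd(7,8) + gcd(3,0) = 2+1+3 = 6.
Scaling by 3 multiplies the area by 3² = 9 (so the new area is 108) and multiplies the boundary lattice-point count by 3, giving 18.
By Pick's theorem, the interior count of the dilated polygon is 108 − 18/2 + 1 = 100.

100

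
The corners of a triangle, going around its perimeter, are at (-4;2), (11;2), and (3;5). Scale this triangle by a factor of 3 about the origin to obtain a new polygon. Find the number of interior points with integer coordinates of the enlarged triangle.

By the shoelace formula, twice the signed area is |((-4)·2 − 11·2) + (11·5 − 3·2) + (3·2 − (-4)·5)| = 45, so the area is 22.5.
Along each edge there are gcd(|Δx|,|Δy|)+1 lattice points, so counting each shared vertex once the boundary has gcd(15,0) + gcd(8,3) + gcd(7,3) = 15+1+1 = 17.
Scaling by 3 multiplies the area by 3² = 9 (so the new area is 202.5) and multiplies the boundary lattice-point count by 3, giving 51.
By Pick's theorem, the interior count of the dilated polygon is 202.5 − 51/2 + 1 = 178.

178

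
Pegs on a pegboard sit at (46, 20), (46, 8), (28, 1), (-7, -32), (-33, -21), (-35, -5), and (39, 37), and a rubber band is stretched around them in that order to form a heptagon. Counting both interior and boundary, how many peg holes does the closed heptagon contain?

2571

Using the shoelace formula, 2A = |(46·8 − 46·20) + (46·1 − 28·8) + (28·(-32) − (-7)·1) + ((-7)·(-21) − (-33)·(-32)) + ((-33)·(-5) − (-35)·(-21)) + ((-35)·37 − 39·(-5)) + (39·20 − 46·37)| = 5120, so the area is 2560.
Summing gcd(|Δx|,|Δy|) over the edges gives the boundary count: gcd(0,12) + gcd(18,7) + gcd(35,33) + gcd(26,11) + gcd(2,16) + gcd(74,42) + gcd(7,17) = 12+1+1+1+2+2+1 = 20.
Pick's theorem gives I = A − B/2 + 1 = 2560 − 20/2 + 1 = 2551, so the closed region contains I + B = 2551 + 20 = 2571 lattice points.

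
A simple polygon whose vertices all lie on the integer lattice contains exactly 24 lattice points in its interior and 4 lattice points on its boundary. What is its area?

25

By Pick's theorem, A = I + B/2 − 1 = 24 + 4/2 − 1 = 25.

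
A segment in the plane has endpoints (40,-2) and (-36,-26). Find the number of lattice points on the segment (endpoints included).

The number of lattice points on a segment between lattice points is gcd(|Δx|,|Δy|) + 1 = gcd(76,24) + 1 = 4 + 1 = 5.

5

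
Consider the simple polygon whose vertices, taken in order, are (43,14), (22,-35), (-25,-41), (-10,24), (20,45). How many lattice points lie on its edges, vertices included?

17

The number of boundary lattice points is Σ gcd(|Δx|,|Δy|) = gcd(21,49) + gcd(47,6) + gcd(15,65) + gcd(30,21) + gcd(23,31) = 7+1+5+3+1 = 17.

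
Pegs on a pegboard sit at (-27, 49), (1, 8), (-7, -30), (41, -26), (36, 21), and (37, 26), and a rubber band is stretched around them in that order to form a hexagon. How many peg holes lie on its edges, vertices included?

10

The number of boundary lattice points is Σ gcd(|Δx|,|Δy|) = gcd(28,41) + gcd(8,38) + gcd(48,4) + gcd(5,47) + gcd(1,5) + gcd(64,23) = 1+2+4+1+1+1 = 10.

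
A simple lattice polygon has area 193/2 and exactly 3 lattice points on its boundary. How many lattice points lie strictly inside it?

96

From Pick's theorem, I = A − B/2 + 1 = 193/2 − 3/2 + 1 = 96.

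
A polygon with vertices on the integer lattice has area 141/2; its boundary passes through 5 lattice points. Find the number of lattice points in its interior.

69

Pick's theorem A = I + B/2 − 1 rearranges to I = A − B/2 + 1 = 141/2 − 5/2 + 1 = 69.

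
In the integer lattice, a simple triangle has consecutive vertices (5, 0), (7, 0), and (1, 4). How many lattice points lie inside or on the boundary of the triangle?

By the shoelace formula, twice the signed area is |[5·0 − 7·0] + [7·4 − 1·0] + [1·0 − 5·4]| = 8, so the area is 4.
Summing gcd(|Δx|,|Δy|) over the edges gives the boundary count: gcd(2,0) + gcd(6,4) + gcd(4,4) = 2+2+4 = 8.
Pick's theorem gives I = A − B/2 + 1 = 4 − 8/2 + 1 = 1, so the closed region contains I + B = 1 + 8 = 9 lattice points.

9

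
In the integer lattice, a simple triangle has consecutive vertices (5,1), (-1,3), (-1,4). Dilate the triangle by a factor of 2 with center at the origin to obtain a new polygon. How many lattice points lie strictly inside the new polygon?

Using the shoelace formula, 2A = |(5·3 − (-1)·1) + ((-1)·4 − (-1)·3) + ((-1)·1 − 5·4)| = 6, so the area is 3.
Summing gcd(|Δx|,|Δy|) over the edges gives the boundary count: gcd(6,2) + gcd(0,1) + gcd(6,3) = 2+1+3 = 6.
Scaling by 2 multiplies the area by 2² = 4 (so the new area is 12) and multiplies the boundary lattice-point count by 2, giving 12.
By Pick's theorem, the interior count of the dilated polygon is 12 − 12/2 + 1 = 7.

7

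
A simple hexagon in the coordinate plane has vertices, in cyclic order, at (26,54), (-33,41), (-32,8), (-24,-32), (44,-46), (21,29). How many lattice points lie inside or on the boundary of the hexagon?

Using the shoelace formula, 2A = |(26·41 − (-33)·54) + ((-33)·8 − (-32)·41) + ((-32)·(-32) − (-24)·8) + ((-24)·(-46) − 44·(-32)) + (44·29 − 21·(-46)) + (21·54 − 26·29)| = 10246, so the area is 5123.
The number of boundary lattice points is Σ gcd(|Δx|,|Δy|) = gcd(59,13) + gcd(1,33) + gcd(8,40) + gcd(68,14) + gcd(23,75) + gcd(5,25) = 1+1+8+2+1+5 = 18.
Pick's theorem gives I = A − B/2 + 1 = 5123 − 18/2 + 1 = 5115, so the closed region contains I + B = 5115 + 18 = 5133 lattice points.

5133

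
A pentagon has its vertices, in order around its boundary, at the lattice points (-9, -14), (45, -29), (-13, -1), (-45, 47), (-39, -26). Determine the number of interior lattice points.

The shoelace formula gives twice the area as |((-9)·(-29) − 45·(-14)) + (45·(-1) − (-13)·(-29)) + ((-13)·47 − (-45)·(-1)) + ((-45)·(-26) − (-39)·47) + ((-39)·(-14) − (-9)·(-26))| = 3128, so the area is 1564.
The number of boundary lattice points is Σ gcd(|Δx|,|Δy|) = gcd(54,15) + gcd(58,28) + gcd(32,48) + gcd(6,73) + gcd(30,12) = 3+2+16+1+6 = 28.
Pick's theorem gives I = A − B/2 + 1 = 1564 − 28/2 + 1 = 1551.

1551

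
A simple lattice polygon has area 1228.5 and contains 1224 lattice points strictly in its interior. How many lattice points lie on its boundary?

Pick's theorem gives A = I + B/2 − 1, so B = 2(A − I + 1) = 2(1228.5 − 1224 + 1) = 11.

11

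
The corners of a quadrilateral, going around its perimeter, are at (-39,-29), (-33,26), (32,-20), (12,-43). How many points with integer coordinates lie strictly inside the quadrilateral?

By the shoelace formula, twice the signed area is |((-39)·26 − (-33)·(-29)) + ((-33)·(-20) − 32·26) + (32·(-43) − 12·(-20)) + (12·(-29) − (-39)·(-43))| = 5304, so the area is 2652.
Along each edge there are gcd(|Δx|,|Δy|)+1 lattice points, so counting each shared vertex once the boundary has gcd(6,55) + gcd(65,46) + gcd(20,23) + gcd(51,14) = 1+1+1+1 = 4.
Pick's theorem gives I = A − B/2 + 1 = 2652 − 4/2 + 1 = 2651.

2651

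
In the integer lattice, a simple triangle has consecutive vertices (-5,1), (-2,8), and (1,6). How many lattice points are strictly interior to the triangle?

The shoelace formula gives twice the area as |((-5)·8 − (-2)·1) + ((-2)·6 − 1·8) + (1·1 − (-5)·6)| = 27, so the area is 27/2.
Summing gcd(|Δx|,|Δy|) over the edges gives the boundary count: gcd(3,7) + gcd(3,2) + gcd(6,5) = 1+1+1 = 3.
Pick's theorem gives I = A − B/2 + 1 = 27/2 − 3/2 + 1 = 13.

13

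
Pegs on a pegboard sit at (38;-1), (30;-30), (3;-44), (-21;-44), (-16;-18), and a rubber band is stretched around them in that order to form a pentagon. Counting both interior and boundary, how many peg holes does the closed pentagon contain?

The shoelace formula gives twice the area as |[38·(-30) − 30·(-1)] + [30·(-44) − 3·(-30)] + [3·(-44) − (-21)·(-44)] + [(-21)·(-18) − (-16)·(-44)] + [(-16)·(-1) − 38·(-18)]| = 3022, so the area is 1511.
Summing gcd(|Δx|,|Δy|) over the edges gives the boundary count: gcd(8,29) + gcd(27,14) + gcd(24,0) + gcd(5,26) + gcd(54,17) = 1+1+24+1+1 = 28.
Pick's theorem gives I = A − B/2 + 1 = 1511 − 28/2 + 1 = 1498, so the closed region contains I + B = 1498 + 28 = 1526 lattice points.

1526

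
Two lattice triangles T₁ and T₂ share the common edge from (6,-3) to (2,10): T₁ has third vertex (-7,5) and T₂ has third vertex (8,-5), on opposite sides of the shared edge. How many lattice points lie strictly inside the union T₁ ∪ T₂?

The union is the simple quadrilateral with vertices (6,-3), (-7,5), (2,10), (8,-5) in order.
Using the shoelace formula, 2A = |(6·5 − (-7)·(-3)) + ((-7)·10 − 2·5) + (2·(-5) − 8·10) + (8·(-3) − 6·(-5))| = 155, so the area is 155/2.
Summing gcd(|Δx|,|Δy|) over the edges gives the boundary count: gcd(13,8) + gcd(9,5) + gcd(6,15) + gcd(2,2) = 1+1+3+2 = 7.
By Pick's theorem I = A − B/2 + 1 = 155/2 − 7/2 + 1 = 75.

75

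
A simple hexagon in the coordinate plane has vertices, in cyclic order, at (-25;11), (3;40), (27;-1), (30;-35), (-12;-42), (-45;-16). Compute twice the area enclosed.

By the shoelace formula, twice the signed area is |[(-25)·40 − 3·11] + [3·(-1) − 27·40] + [27·(-35) − 30·(-1)] + [30·(-42) − (-12)·(-35)] + [(-12)·(-16) − (-45)·(-42)] + [(-45)·11 − (-25)·(-16)]| = 7304, so the area is 3652.

7304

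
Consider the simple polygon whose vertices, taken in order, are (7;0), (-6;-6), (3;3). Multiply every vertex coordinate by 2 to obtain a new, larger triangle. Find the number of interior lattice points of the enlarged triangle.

Using the shoelace formula, 2A = |(7·(-6) − (-6)·0) + ((-6)·3 − 3·(-6)) + (3·0 − 7·3)| = 63, so the area is 63/2.
The number of boundary lattice points is Σ gcd(|Δx|,|Δy|) = gcd(13,6) + gcd(9,9) + gcd(4,3) = 1+9+1 = 11.
Scaling by 2 multiplies the area by 2² = 4 (so the new area is 126) and multiplies the boundary lattice-point count by 2, giving 22.
By Pick's theorem, the interior count of the dilated polygon is 126 − 22/2 + 1 = 116.

116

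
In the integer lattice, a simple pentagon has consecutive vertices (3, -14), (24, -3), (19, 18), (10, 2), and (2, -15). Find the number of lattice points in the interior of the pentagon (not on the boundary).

By the shoelace formula, twice the signed area is |(3·(-3) − 24·(-14)) + (24·18 − 19·(-3)) + (19·2 − 10·18) + (10·(-15) − 2·2) + (2·(-14) − 3·(-15))| = 537, so the area is 537/2.
The number of boundary lattice points is Σ gcd(|Δx|,|Δy|) = gcd(21,11) + gcd(5,21) + gcd(9,16) + gcd(8,17) + gcd(1,1) = 1+1+1+1+1 = 5.
By Pick's theorem A = I + B/2 − 1, so I = 537/2 − 5/2 + 1 = 267.

267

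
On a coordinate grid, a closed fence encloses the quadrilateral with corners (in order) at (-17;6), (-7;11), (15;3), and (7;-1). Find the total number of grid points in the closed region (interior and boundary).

178

Using the shoelace formula, 2A = |((-17)·11 − (-7)·6) + ((-7)·3 − 15·11) + (15·(-1) − 7·3) + (7·6 − (-17)·(-1))| = 342, so the area is 171.
Summing gcd(|Δx|,|Δy|) over the edges gives the boundary count: gcd(10,5) + gcd(22,8) + gcd(8,4) + gcd(24,7) = 5+2+4+1 = 12.
Pick's theorem gives I = A − B/2 + 1 = 171 − 12/2 + 1 = 166, so the closed region contains I + B = 166 + 12 = 178 lattice points.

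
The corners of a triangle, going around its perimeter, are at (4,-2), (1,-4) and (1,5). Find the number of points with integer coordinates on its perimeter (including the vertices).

11

Along each edge there are gcd(|Δx|,|Δy|)+1 lattice points, so counting each shared vertex once the boundary has gcd(3,2) + gcd(0,9) + gcd(3,7) = 1+9+1 = 11.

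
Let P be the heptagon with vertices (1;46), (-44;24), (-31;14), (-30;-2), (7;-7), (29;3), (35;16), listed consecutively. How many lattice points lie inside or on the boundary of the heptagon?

Using the shoelace formula, 2A = |(1·24 − (-44)·46) + ((-44)·14 − (-31)·24) + ((-31)·(-2) − (-30)·14) + ((-30)·(-7) − 7·(-2)) + (7·3 − 29·(-7)) + (29·16 − 35·3) + (35·46 − 1·16)| = 5059, so the area is 2529.5.
Summing gcd(|Δx|,|Δy|) over the edges gives the boundary count: gcd(45,22) + gcd(13,10) + gcd(1,16) + gcd(37,5) + gcd(22,10) + gcd(6,13) + gcd(34,30) = 1+1+1+1+2+1+2 = 9.
Pick's theorem gives I = A − B/2 + 1 = 2529.5 − 9/2 + 1 = 2526, so the closed region contains I + B = 2526 + 9 = 2535 lattice points.

2535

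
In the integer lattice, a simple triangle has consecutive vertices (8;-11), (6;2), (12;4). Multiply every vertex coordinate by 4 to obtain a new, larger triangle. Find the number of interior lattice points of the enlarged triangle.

The shoelace formula gives twice the area as |(8·2 − 6·(-11)) + (6·4 − 12·2) + (12·(-11) − 8·4)| = 82, so the area is 41.
The number of boundary lattice points is Σ gcd(|Δx|,|Δy|) = gcd(2,13) + gcd(6,2) + gcd(4,15) = 1+2+1 = 4.
Scaling by 4 multiplies the area by 4² = 16 (so the new area is 656) and multiplies the boundary lattice-point count by 4, giving 16.
By Pick's theorem, the interior count of the dilated polygon is 656 − 16/2 + 1 = 649.

649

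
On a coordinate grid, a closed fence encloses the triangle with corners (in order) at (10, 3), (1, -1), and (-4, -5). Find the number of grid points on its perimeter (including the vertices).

Along each edge there are gcd(|Δx|,|Δy|)+1 lattice points, so counting each shared vertex once the boundary has gcd(9,4) + gcd(5,4) + gcd(14,8) = 1+1+2 = 4.

4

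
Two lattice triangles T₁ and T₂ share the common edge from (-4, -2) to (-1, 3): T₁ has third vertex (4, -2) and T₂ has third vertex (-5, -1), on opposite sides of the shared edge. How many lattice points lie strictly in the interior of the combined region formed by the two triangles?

16

The union is the simple quadrilateral with vertices (-4, -2), (4, -2), (-1, 3), (-5, -1) in order.
The shoelace formula gives twice the area as |((-4)·(-2) − 4·(-2)) + (4·3 − (-1)·(-2)) + ((-1)·(-1) − (-5)·3) + ((-5)·(-2) − (-4)·(-1))| = 48, so the area is 24.
The number of boundary lattice points is Σ gcd(|Δx|,|Δy|) = gcd(8,0) + gcd(5,5) + gcd(4,4) + gcd(1,1) = 8+5+4+1 = 18.
By Pick's theorem I = A − B/2 + 1 = 24 − 18/2 + 1 = 16.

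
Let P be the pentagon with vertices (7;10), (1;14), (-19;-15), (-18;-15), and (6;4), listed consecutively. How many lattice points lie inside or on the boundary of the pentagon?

206

By the shoelace formula, twice the signed area is |[7·14 − 1·10] + [1·(-15) − (-19)·14] + [(-19)·(-15) − (-18)·(-15)] + [(-18)·4 − 6·(-15)] + [6·10 − 7·4]| = 404, so the area is 202.
The number of boundary lattice points is Σ gcd(|Δx|,|Δy|) = gcd(6,4) + gcd(20,29) + gcd(1,0) + gcd(24,19) + gcd(1,6) = 2+1+1+1+1 = 6.
Pick's theorem gives I = A − B/2 + 1 = 202 − 6/2 + 1 = 200, so the closed region contains I + B = 200 + 6 = 206 lattice points.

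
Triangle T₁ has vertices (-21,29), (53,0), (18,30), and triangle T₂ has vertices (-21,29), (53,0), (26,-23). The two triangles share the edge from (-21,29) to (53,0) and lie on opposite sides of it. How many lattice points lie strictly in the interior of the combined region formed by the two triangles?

1842

The union is the simple quadrilateral with vertices (-21,29), (18,30), (53,0), (26,-23) in order.
By the shoelace formula, twice the signed area is |((-21)·30 − 18·29) + (18·0 − 53·30) + (53·(-23) − 26·0) + (26·29 − (-21)·(-23))| = 3690, so the area is 1845.
Summing gcd(|Δx|,|Δy|) over the edges gives the boundary count: gcd(39,1) + gcd(35,30) + gcd(27,23) + gcd(47,52) = 1+5+1+1 = 8.
By Pick's theorem I = A − B/2 + 1 = 1845 − 8/2 + 1 = 1842.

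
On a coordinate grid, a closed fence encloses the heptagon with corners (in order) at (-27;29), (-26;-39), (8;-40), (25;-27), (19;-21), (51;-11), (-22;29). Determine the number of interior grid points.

By the shoelace formula, twice the signed area is |((-27)·(-39) − (-26)·29) + ((-26)·(-40) − 8·(-39)) + (8·(-27) − 25·(-40)) + (25·(-21) − 19·(-27)) + (19·(-11) − 51·(-21)) + (51·29 − (-22)·(-11)) + ((-22)·29 − (-27)·29)| = 6175, so the area is 3087.5.
The number of boundary lattice points is Σ gcd(|Δx|,|Δy|) = gcd(1,68) + gcd(34,1) + gcd(17,13) + gcd(6,6) + gcd(32,10) + gcd(73,40) + gcd(5,0) = 1+1+1+6+2+1+5 = 17.
Pick's theorem gives I = A − B/2 + 1 = 3087.5 − 17/2 + 1 = 3080.

3080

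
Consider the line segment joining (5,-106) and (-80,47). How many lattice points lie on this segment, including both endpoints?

18

The number of lattice points on a segment between lattice points is gcd(|Δx|,|Δy|) + 1 = gcd(85,153) + 1 = 17 + 1 = 18.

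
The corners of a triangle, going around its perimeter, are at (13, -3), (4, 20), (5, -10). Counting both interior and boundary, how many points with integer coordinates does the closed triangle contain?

By the shoelace formula, twice the signed area is |[13·20 − 4·(-3)] + [4·(-10) − 5·20] + [5·(-3) − 13·(-10)]| = 247, so the area is 123.5.
Along each edge there are gcd(|Δx|,|Δy|)+1 lattice points, so counting each shared vertex once the boundary has gcd(9,23) + gcd(1,30) + gcd(8,7) = 1+1+1 = 3.
Pick's theorem gives I = A − B/2 + 1 = 123.5 − 3/2 + 1 = 123, so the closed region contains I + B = 123 + 3 = 126 lattice points.

126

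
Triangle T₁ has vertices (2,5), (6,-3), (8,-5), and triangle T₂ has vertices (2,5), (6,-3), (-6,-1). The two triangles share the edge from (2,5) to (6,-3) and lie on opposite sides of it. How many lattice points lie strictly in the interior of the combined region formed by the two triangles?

The union is the simple quadrilateral with vertices (2,5), (8,-5), (6,-3), (-6,-1) in order.
Using the shoelace formula, 2A = |[2·(-5) − 8·5] + [8·(-3) − 6·(-5)] + [6·(-1) − (-6)·(-3)] + [(-6)·5 − 2·(-1)]| = 96, so the area is 48.
Summing gcd(|Δx|,|Δy|) over the edges gives the boundary count: gcd(6,10) + gcd(2,2) + gcd(12,2) + gcd(8,6) = 2+2+2+2 = 8.
By Pick's theorem I = A − B/2 + 1 = 48 − 8/2 + 1 = 45.

45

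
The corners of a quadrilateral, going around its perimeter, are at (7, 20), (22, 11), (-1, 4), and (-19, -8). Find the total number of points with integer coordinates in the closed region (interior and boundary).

The shoelace formula gives twice the area as |[7·11 − 22·20] + [22·4 − (-1)·11] + [(-1)·(-8) − (-19)·4] + [(-19)·20 − 7·(-8)]| = 504, so the area is 252.
Summing gcd(|Δx|,|Δy|) over the edges gives the boundary count: gcd(15,9) + gcd(23,7) + gcd(18,12) + gcd(26,28) = 3+1+6+2 = 12.
Pick's theorem gives I = A − B/2 + 1 = 252 − 12/2 + 1 = 247, so the closed region contains I + B = 247 + 12 = 259 lattice points.

259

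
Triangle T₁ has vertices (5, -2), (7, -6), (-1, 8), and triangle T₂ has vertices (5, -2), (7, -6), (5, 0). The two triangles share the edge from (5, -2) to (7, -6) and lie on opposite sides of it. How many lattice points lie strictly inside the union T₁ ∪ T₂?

1

The union is the simple quadrilateral with vertices (5, -2), (-1, 8), (7, -6), (5, 0) in order.
Using the shoelace formula, 2A = |(5·8 − (-1)·(-2)) + ((-1)·(-6) − 7·8) + (7·0 − 5·(-6)) + (5·(-2) − 5·0)| = 8, so the area is 4.
Along each edge there are gcd(|Δx|,|Δy|)+1 lattice points, so counting each shared vertex once the boundary has gcd(6,10) + gcd(8,14) + gcd(2,6) + gcd(0,2) = 2+2+2+2 = 8.
By Pick's theorem I = A − B/2 + 1 = 4 − 8/2 + 1 = 1.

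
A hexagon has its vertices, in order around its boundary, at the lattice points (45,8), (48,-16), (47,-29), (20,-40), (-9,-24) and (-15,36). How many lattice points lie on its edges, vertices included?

Summing gcd(|Δx|,|Δy|) over the edges gives the boundary count: gcd(3,24) + gcd(1,13) + gcd(27,11) + gcd(29,16) + gcd(6,60) + gcd(60,28) = 3+1+1+1+6+4 = 16.

16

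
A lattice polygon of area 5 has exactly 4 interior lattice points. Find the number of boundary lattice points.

4

Pick's theorem gives A = I + B/2 − 1, so B = 2(A − I + 1) = 2(5 − 4 + 1) = 4.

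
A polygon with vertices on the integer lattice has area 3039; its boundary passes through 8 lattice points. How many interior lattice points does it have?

Pick's theorem A = I + B/2 − 1 rearranges to I = A − B/2 + 1 = 3039 − 8/2 + 1 = 3036.

3036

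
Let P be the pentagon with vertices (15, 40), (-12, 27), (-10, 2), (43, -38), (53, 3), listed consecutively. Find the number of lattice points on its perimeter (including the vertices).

Along each edge there are gcd(|Δx|,|Δy|)+1 lattice points, so counting each shared vertex once the boundary has gcd(27,13) + gcd(2,25) + gcd(53,40) + gcd(10,41) + gcd(38,37) = 1+1+1+1+1 = 5.

5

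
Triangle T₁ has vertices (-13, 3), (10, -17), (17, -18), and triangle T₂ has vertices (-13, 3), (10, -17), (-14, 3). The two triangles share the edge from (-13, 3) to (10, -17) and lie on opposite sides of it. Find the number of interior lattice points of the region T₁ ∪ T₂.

65

The union is the simple quadrilateral with vertices (-13, 3), (17, -18), (10, -17), (-14, 3) in order.
By the shoelace formula, twice the signed area is |[(-13)·(-18) − 17·3] + [17·(-17) − 10·(-18)] + [10·3 − (-14)·(-17)] + [(-14)·3 − (-13)·3]| = 137, so the area is 68.5.
Along each edge there are gcd(|Δx|,|Δy|)+1 lattice points, so counting each shared vertex once the boundary has gcd(30,21) + gcd(7,1) + gcd(24,20) + gcd(1,0) = 3+1+4+1 = 9.
By Pick's theorem I = A − B/2 + 1 = 68.5 − 9/2 + 1 = 65.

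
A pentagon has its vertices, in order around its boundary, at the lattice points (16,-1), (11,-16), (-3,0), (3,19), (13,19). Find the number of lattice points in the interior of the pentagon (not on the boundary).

420

Using the shoelace formula, 2A = |(16·(-16) − 11·(-1)) + (11·0 − (-3)·(-16)) + ((-3)·19 − 3·0) + (3·19 − 13·19) + (13·(-1) − 16·19)| = 857, so the area is 857/2.
The number of boundary lattice points is Σ gcd(|Δx|,|Δy|) = gcd(5,15) + gcd(14,16) + gcd(6,19) + gcd(10,0) + gcd(3,20) = 5+2+1+10+1 = 19.
Pick's theorem gives I = A − B/2 + 1 = 857/2 − 19/2 + 1 = 420.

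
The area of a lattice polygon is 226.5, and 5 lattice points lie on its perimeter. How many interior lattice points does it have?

From Pick's theorem, I = A − B/2 + 1 = 226.5 − 5/2 + 1 = 225.

225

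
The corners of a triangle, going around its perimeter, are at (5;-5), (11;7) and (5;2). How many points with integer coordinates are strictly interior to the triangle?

15

By the shoelace formula, twice the signed area is |(5·7 − 11·(-5)) + (11·2 − 5·7) + (5·(-5) − 5·2)| = 42, so the area is 21.
Along each edge there are gcd(|Δx|,|Δy|)+1 lattice points, so counting each shared vertex once the boundary has gcd(6,12) + gcd(6,5) + gcd(0,7) = 6+1+7 = 14.
By Pick's theorem A = I + B/2 − 1, so I = 21 − 14/2 + 1 = 15.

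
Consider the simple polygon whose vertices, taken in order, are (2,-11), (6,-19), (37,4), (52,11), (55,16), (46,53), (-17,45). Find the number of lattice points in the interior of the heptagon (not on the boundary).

By the shoelace formula, twice the signed area is |[2·(-19) − 6·(-11)] + [6·4 − 37·(-19)] + [37·11 − 52·4] + [52·16 − 55·11] + [55·53 − 46·16] + [46·45 − (-17)·53] + [(-17)·(-11) − 2·45]| = 6428, so the area is 3214.
Along each edge there are gcd(|Δx|,|Δy|)+1 lattice points, so counting each shared vertex once the boundary has gcd(4,8) + gcd(31,23) + gcd(15,7) + gcd(3,5) + gcd(9,37) + gcd(63,8) + gcd(19,56) = 4+1+1+1+1+1+1 = 10.
By Pick's theorem A = I + B/2 − 1, so I = 3214 − 10/2 + 1 = 3210.

3210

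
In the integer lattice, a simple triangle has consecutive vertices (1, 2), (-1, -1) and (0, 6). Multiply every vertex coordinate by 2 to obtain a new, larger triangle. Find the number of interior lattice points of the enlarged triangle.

20

The shoelace formula gives twice the area as |[1·(-1) − (-1)·2] + [(-1)·6 − 0·(-1)] + [0·2 − 1·6]| = 11, so the area is 5.5.
Along each edge there are gcd(|Δx|,|Δy|)+1 lattice points, so counting each shared vertex once the boundary has gcd(2,3) + gcd(1,7) + gcd(1,4) = 1+1+1 = 3.
Scaling by 2 multiplies the area by 2² = 4 (so the new area is 22) and multiplies the boundary lattice-point count by 2, giving 6.
By Pick's theorem, the interior count of the dilated polygon is 22 − 6/2 + 1 = 20.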